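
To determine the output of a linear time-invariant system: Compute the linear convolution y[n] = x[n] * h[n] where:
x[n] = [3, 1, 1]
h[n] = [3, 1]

y[n] = sum_k x[k]*h[n-k]. Output length = len(x) + len(h) - 1 = 3 + 2 - 1 = 4.
y[0] = 3*3 = 9
y[1] = 1*3 + 3*1 = 6
y[2] = 1*3 + 1*1 = 4
y[3] = 1*1 = 1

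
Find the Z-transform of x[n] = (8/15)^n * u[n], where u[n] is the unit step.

The Z-transform of a^n * u[n] is z/(z-a) for |z| > |a|.
Here a = 8/15, so X(z) = z/(z - (8/15)) = 15z/(15z - 8)
ROC: |z| > 8/15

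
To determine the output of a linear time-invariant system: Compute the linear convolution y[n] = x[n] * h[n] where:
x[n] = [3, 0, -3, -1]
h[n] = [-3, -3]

y[n] = sum_k x[k]*h[n-k]. Output length = len(x) + len(h) - 1 = 4 + 2 - 1 = 5.
y[0] = 3*-3 = -9
y[1] = 0*-3 + 3*-3 = -9
y[2] = -3*-3 + 0*-3 = 9
y[3] = -1*-3 + -3*-3 = 12
y[4] = -1*-3 = 3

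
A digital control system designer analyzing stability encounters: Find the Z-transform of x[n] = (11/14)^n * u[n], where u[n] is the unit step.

The Z-transform of a^n * u[n] is z/(z-a) for |z| > |a|.
Here a = 11/14, so X(z) = z/(z - (11/14)) = 14z/(14z - 11)
ROC: |z| > 11/14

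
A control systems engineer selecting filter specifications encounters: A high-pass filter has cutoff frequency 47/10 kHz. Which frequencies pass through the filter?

A high-pass filter passes all frequencies above the cutoff frequency 47/10 kHz and attenuates lower frequencies.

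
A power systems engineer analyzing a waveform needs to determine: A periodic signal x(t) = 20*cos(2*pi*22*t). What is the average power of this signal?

Average power of A*cos(wt) is A^2/2.
P = 20^2 / 2 = 400/2 = 200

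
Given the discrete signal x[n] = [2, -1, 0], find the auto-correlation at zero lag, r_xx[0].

The auto-correlation at zero lag r_xx[0] equals the signal energy.
r_xx[0] = sum of x[n]^2 = 2^2 + (-1)^2 + 0^2
= 4 + 1 + 0 = 5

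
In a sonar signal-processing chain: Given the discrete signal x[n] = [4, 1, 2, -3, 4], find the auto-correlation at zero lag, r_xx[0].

The auto-correlation at zero lag r_xx[0] equals the signal energy.
r_xx[0] = sum of x[n]^2 = 4^2 + 1^2 + 2^2 + (-3)^2 + 4^2
= 16 + 1 + 4 + 9 + 16 = 46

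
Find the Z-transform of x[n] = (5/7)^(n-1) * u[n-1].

Time-shifting property: if X(z) = Z{x[n]}, then Z{x[n-d]} = z^(-d) * X(z)
X(z) = z/(z - 5/7) for x[n] = (5/7)^n * u[n]
Z{x[n-1]} = z^(-1) * z/(z - 5/7) = 1/(z - 5/7)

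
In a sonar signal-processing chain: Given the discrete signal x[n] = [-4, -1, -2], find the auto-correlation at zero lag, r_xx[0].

The auto-correlation at zero lag r_xx[0] equals the signal energy.
r_xx[0] = sum of x[n]^2 = (-4)^2 + (-1)^2 + (-2)^2
= 16 + 1 + 4 = 21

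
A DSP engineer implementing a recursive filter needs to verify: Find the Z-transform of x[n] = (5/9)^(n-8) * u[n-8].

Time-shifting property: if X(z) = Z{x[n]}, then Z{x[n-d]} = z^(-d) * X(z)
X(z) = z/(z - 5/9) for x[n] = (5/9)^n * u[n]
Z{x[n-8]} = z^(-8) * z/(z - 5/9) = z^(-7)/(z - 5/9)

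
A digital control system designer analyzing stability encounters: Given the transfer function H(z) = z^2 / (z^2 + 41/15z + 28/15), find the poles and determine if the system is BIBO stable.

Poles are roots of the denominator: z^2 + 41/15z + 28/15 = 0.
Quadratic formula: z = [-(41/15) +/- sqrt((41/15)^2 - 4*(28/15))] / 2
Discriminant = 1681/225 - 112/15 = 1/225; sqrt = 1/15.
z = (-41/15 +/- 1/15) / 2 => z = -4/3 or z = -7/5.
|p1| = 7/5, |p2| = 4/3.
For BIBO stability, all poles must lie inside the unit circle (|p| < 1).
System is UNSTABLE since at least one |p| >= 1.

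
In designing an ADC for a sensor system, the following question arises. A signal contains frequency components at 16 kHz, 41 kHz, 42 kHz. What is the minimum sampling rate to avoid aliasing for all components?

The highest frequency component is f_max = 42 kHz.
Nyquist rate = 2 * f_max = 2 * 42 kHz = 84 kHz.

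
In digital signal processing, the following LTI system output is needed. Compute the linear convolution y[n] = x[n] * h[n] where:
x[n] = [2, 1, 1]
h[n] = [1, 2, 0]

y[n] = sum_k x[k]*h[n-k]. Output length = len(x) + len(h) - 1 = 3 + 3 - 1 = 5.
y[0] = 2*1 = 2
y[1] = 1*1 + 2*2 = 5
y[2] = 1*1 + 1*2 + 2*0 = 3
y[3] = 1*2 + 1*0 = 2
y[4] = 1*0 = 0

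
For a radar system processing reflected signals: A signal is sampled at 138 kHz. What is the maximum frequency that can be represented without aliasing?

The maximum frequency that can be represented without aliasing
is the Nyquist frequency: f_max = f_s / 2 = 138 kHz / 2 = 69 kHz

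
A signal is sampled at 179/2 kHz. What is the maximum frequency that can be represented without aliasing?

The maximum frequency that can be represented without aliasing
is the Nyquist frequency: f_max = f_s / 2 = 179/2 kHz / 2 = 179/4 kHz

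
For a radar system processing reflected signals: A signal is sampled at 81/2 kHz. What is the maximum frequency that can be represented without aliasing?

The maximum frequency that can be represented without aliasing
is the Nyquist frequency: f_max = f_s / 2 = 81/2 kHz / 2 = 81/4 kHz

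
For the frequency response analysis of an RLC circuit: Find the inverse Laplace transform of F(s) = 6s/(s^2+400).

Standard pair: s/(s^2+w^2) <-> cos(wt)*u(t)
With k=6, w=20: f(t) = 6*cos(20t)*u(t)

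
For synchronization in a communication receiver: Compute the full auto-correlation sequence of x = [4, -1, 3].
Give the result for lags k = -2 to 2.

r_xx[k] = sum_m x[m]*x[m+k], indexed from 0, for k = -2 to 2:
  r_xx[-2] = x[2]*x[0] = 12
  r_xx[-1] = x[1]*x[0] + x[2]*x[1] = -7
  r_xx[0] = x[0]*x[0] + x[1]*x[1] + x[2]*x[2] = 26
  r_xx[1] = x[0]*x[1] + x[1]*x[2] = -7
  r_xx[2] = x[0]*x[2] = 12
r_xx = [12, -7, 26, -7, 12]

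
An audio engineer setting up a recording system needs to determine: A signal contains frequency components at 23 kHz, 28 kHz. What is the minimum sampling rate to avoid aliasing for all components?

The highest frequency component is f_max = 28 kHz.
Nyquist rate = 2 * f_max = 2 * 28 kHz = 56 kHz.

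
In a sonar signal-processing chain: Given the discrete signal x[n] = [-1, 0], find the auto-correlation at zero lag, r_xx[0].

The auto-correlation at zero lag r_xx[0] equals the signal energy.
r_xx[0] = sum of x[n]^2 = (-1)^2 + 0^2
= 1 + 0 = 1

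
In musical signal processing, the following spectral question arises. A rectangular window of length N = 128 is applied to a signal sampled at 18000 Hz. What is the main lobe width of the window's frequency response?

For a rectangular window of length N,
the main lobe width in frequency is 2*f_s/N.
= 2*18000/128 = 1125/4 Hz
This determines the minimum frequency separation for resolving two sinusoids.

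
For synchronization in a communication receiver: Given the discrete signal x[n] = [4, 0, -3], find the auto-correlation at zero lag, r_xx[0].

The auto-correlation at zero lag r_xx[0] equals the signal energy.
r_xx[0] = sum of x[n]^2 = 4^2 + 0^2 + (-3)^2
= 16 + 0 + 9 = 25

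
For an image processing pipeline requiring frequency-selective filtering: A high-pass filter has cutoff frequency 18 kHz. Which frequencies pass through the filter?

A high-pass filter passes all frequencies above the cutoff frequency 18 kHz and attenuates lower frequencies.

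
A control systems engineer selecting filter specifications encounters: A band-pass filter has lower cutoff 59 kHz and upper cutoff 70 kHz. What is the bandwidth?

Bandwidth = f_high - f_low
= 70 kHz - 59 kHz = 11 kHz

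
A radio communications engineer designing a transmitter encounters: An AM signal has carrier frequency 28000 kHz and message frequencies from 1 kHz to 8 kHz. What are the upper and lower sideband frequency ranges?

Upper sideband (USB) = fc + [fm_low, fm_high] = 28000 + [1, 8] = [28001, 28008] kHz
Lower sideband (LSB) = fc - [fm_high, fm_low] = 28000 - [8, 1] = [27992, 27999] kHz
Total occupied spectrum: 27992 kHz to 28008 kHz (plus carrier at 28000 kHz)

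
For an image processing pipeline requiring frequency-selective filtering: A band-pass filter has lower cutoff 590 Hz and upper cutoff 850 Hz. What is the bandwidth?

Bandwidth = f_high - f_low
= 850 Hz - 590 Hz = 260 Hz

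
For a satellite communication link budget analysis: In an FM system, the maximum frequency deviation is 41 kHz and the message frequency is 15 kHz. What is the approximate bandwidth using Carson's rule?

Carson's rule: BW = 2*(delta_f + f_m)
= 2*(41 + 15) kHz = 112 kHz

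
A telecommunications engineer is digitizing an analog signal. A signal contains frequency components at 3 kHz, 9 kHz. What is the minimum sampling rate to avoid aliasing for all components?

The highest frequency component is f_max = 9 kHz.
Nyquist rate = 2 * f_max = 2 * 9 kHz = 18 kHz.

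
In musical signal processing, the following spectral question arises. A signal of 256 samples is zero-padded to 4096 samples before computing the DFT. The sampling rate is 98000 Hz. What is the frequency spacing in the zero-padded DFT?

Original DFT: N = 256, resolution = f_s/N = 98000/256 = 6125/16 Hz
Zero-padded DFT: N = 4096, resolution = f_s/N = 98000/4096 = 6125/256 Hz
Zero-padding interpolates the spectrum (finer frequency grid)
but does NOT improve the true spectral resolution (ability to resolve close frequencies).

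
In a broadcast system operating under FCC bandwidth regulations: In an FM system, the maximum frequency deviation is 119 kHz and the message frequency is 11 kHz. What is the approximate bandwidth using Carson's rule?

Carson's rule: BW = 2*(delta_f + f_m)
= 2*(119 + 11) kHz = 260 kHz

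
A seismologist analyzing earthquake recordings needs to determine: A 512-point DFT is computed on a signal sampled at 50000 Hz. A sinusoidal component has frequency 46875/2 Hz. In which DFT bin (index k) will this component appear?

DFT frequency resolution = f_s/N = 50000/512 = 3125/32 Hz
Bin index k = f_signal / resolution = 46875/2 / 3125/32 = 240
The signal frequency 46875/2 Hz falls in DFT bin k = 240.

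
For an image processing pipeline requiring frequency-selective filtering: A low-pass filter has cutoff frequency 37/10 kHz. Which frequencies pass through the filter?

A low-pass filter passes all frequencies below the cutoff frequency 37/10 kHz and attenuates higher frequencies.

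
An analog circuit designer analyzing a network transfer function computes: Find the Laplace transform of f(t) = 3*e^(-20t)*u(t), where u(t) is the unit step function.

Standard Laplace transform pair:
e^(-at)*u(t) <-> 1/(s+a)
With a = 20: L{3*e^(-20t)*u(t)} = 3/(s+20), ROC: Re(s) > -20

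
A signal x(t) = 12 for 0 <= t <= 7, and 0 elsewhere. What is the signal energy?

Energy = integral of |x(t)|^2 dt over the signal duration
= 12^2 * 7 = 144 * 7 = 1008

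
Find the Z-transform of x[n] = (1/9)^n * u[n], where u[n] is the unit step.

The Z-transform of a^n * u[n] is z/(z-a) for |z| > |a|.
Here a = 1/9, so X(z) = z/(z - (1/9)) = 9z/(9z - 1)
ROC: |z| > 1/9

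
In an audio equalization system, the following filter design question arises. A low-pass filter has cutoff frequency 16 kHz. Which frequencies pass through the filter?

A low-pass filter passes all frequencies below the cutoff frequency 16 kHz and attenuates higher frequencies.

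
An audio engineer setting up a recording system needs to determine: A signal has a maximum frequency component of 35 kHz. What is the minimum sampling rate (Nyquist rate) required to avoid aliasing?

By the Nyquist-Shannon sampling theorem,
the minimum sampling rate (Nyquist rate) must be at least 2 * f_max.
Nyquist rate = 2 * 35 kHz = 70 kHz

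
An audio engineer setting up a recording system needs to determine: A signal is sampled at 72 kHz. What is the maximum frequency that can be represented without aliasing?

The maximum frequency that can be represented without aliasing
is the Nyquist frequency: f_max = f_s / 2 = 72 kHz / 2 = 36 kHz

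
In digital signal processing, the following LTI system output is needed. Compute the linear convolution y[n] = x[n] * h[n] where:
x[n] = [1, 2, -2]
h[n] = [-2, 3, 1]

y[n] = sum_k x[k]*h[n-k]. Output length = len(x) + len(h) - 1 = 3 + 3 - 1 = 5.
y[0] = 1*-2 = -2
y[1] = 2*-2 + 1*3 = -1
y[2] = -2*-2 + 2*3 + 1*1 = 11
y[3] = -2*3 + 2*1 = -4
y[4] = -2*1 = -2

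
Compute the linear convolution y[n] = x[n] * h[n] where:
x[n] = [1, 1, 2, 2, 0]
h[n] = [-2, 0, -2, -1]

y[n] = sum_k x[k]*h[n-k]. Output length = len(x) + len(h) - 1 = 5 + 4 - 1 = 8.
y[0] = 1*-2 = -2
y[1] = 1*-2 + 1*0 = -2
y[2] = 2*-2 + 1*0 + 1*-2 = -6
y[3] = 2*-2 + 2*0 + 1*-2 + 1*-1 = -7
y[4] = 0*-2 + 2*0 + 2*-2 + 1*-1 = -5
y[5] = 0*0 + 2*-2 + 2*-1 = -6
y[6] = 0*-2 + 2*-1 = -2
y[7] = 0*-1 = 0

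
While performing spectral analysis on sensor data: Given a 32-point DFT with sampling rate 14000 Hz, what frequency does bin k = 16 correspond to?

The frequency of DFT bin k is: f_k = k * f_s / N
f_16 = 16 * 14000 / 32 = 7000 Hz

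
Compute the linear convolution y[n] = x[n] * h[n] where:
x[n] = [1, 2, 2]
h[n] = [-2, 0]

y[n] = sum_k x[k]*h[n-k]. Output length = len(x) + len(h) - 1 = 3 + 2 - 1 = 4.
y[0] = 1*-2 = -2
y[1] = 2*-2 + 1*0 = -4
y[2] = 2*-2 + 2*0 = -4
y[3] = 2*0 = 0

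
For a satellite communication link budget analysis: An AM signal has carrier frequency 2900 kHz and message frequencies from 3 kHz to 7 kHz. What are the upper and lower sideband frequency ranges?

Upper sideband (USB) = fc + [fm_low, fm_high] = 2900 + [3, 7] = [2903, 2907] kHz
Lower sideband (LSB) = fc - [fm_high, fm_low] = 2900 - [7, 3] = [2893, 2897] kHz
Total occupied spectrum: 2893 kHz to 2907 kHz (plus carrier at 2900 kHz)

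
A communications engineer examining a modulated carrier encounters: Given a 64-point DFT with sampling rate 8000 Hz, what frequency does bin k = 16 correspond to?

The frequency of DFT bin k is: f_k = k * f_s / N
f_16 = 16 * 8000 / 64 = 2000 Hz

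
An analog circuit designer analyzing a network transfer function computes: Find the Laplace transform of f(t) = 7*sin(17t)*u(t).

Standard pair: sin(wt)*u(t) <-> w/(s^2+w^2)
With w = 17: L{7*sin(17t)*u(t)} = 119/(s^2+289)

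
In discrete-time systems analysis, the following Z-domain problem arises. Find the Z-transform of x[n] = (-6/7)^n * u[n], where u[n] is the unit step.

The Z-transform of a^n * u[n] is z/(z-a) for |z| > |a|.
Here a = -6/7, so X(z) = z/(z - (-6/7)) = 7z/(7z + 6)
ROC: |z| > 6/7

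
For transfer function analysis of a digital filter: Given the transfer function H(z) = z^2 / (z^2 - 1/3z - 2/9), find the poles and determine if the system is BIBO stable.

Poles are roots of the denominator: z^2 - 1/3z - 2/9 = 0.
Quadratic formula: z = [-(-1/3) +/- sqrt((-1/3)^2 - 4*(-2/9))] / 2
Discriminant = 1/9 + 8/9 = 1; sqrt = 1.
z = (1/3 +/- 1) / 2 => z = 2/3 or z = -1/3.
|p1| = 2/3, |p2| = 1/3.
For BIBO stability, all poles must lie inside the unit circle (|p| < 1).
System is STABLE since both |p| < 1.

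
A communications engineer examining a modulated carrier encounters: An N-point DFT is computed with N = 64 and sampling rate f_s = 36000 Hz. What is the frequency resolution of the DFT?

DFT frequency resolution = f_s / N
= 36000 / 64 = 1125/2 Hz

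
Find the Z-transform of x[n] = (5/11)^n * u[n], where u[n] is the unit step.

The Z-transform of a^n * u[n] is z/(z-a) for |z| > |a|.
Here a = 5/11, so X(z) = z/(z - (5/11)) = 11z/(11z - 5)
ROC: |z| > 5/11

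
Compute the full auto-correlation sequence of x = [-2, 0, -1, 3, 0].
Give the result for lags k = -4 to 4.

r_xx[k] = sum_m x[m]*x[m+k], indexed from 0, for k = -4 to 4:
  r_xx[-4] = x[4]*x[0] = 0
  r_xx[-3] = x[3]*x[0] + x[4]*x[1] = -6
  r_xx[-2] = x[2]*x[0] + x[3]*x[1] + x[4]*x[2] = 2
  r_xx[-1] = x[1]*x[0] + x[2]*x[1] + x[3]*x[2] + x[4]*x[3] = -3
  r_xx[0] = x[0]*x[0] + x[1]*x[1] + x[2]*x[2] + x[3]*x[3] + x[4]*x[4] = 14
  r_xx[1] = x[0]*x[1] + x[1]*x[2] + x[2]*x[3] + x[3]*x[4] = -3
  r_xx[2] = x[0]*x[2] + x[1]*x[3] + x[2]*x[4] = 2
  r_xx[3] = x[0]*x[3] + x[1]*x[4] = -6
  r_xx[4] = x[0]*x[4] = 0
r_xx = [0, -6, 2, -3, 14, -3, 2, -6, 0]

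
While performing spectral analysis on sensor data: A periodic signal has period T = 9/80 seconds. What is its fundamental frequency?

The fundamental frequency is the reciprocal of the period.
f = 1/T = 1/(9/80) = 80/9 Hz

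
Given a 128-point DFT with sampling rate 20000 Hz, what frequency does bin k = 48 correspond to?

The frequency of DFT bin k is: f_k = k * f_s / N
f_48 = 48 * 20000 / 128 = 7500 Hz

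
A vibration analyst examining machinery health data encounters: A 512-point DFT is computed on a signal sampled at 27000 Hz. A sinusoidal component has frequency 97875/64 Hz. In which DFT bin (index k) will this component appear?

DFT frequency resolution = f_s/N = 27000/512 = 3375/64 Hz
Bin index k = f_signal / resolution = 97875/64 / 3375/64 = 29
The signal frequency 97875/64 Hz falls in DFT bin k = 29.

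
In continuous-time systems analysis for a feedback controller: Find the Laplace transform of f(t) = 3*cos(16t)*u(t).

Standard pair: cos(wt)*u(t) <-> s/(s^2+w^2)
With w = 16: L{3*cos(16t)*u(t)} = 3s/(s^2+256)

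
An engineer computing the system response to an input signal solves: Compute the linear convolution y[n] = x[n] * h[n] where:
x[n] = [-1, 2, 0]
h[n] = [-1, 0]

y[n] = sum_k x[k]*h[n-k]. Output length = len(x) + len(h) - 1 = 3 + 2 - 1 = 4.
y[0] = -1*-1 = 1
y[1] = 2*-1 + -1*0 = -2
y[2] = 0*-1 + 2*0 = 0
y[3] = 0*0 = 0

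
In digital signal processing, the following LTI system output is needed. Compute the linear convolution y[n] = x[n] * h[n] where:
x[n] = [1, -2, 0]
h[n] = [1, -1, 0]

y[n] = sum_k x[k]*h[n-k]. Output length = len(x) + len(h) - 1 = 3 + 3 - 1 = 5.
y[0] = 1*1 = 1
y[1] = -2*1 + 1*-1 = -3
y[2] = 0*1 + -2*-1 + 1*0 = 2
y[3] = 0*-1 + -2*0 = 0
y[4] = 0*0 = 0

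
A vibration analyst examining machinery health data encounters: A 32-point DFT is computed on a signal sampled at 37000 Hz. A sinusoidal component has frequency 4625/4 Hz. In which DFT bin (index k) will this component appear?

DFT frequency resolution = f_s/N = 37000/32 = 4625/4 Hz
Bin index k = f_signal / resolution = 4625/4 / 4625/4 = 1
The signal frequency 4625/4 Hz falls in DFT bin k = 1.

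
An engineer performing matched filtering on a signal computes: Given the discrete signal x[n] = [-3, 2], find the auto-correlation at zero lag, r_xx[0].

The auto-correlation at zero lag r_xx[0] equals the signal energy.
r_xx[0] = sum of x[n]^2 = (-3)^2 + 2^2
= 9 + 4 = 13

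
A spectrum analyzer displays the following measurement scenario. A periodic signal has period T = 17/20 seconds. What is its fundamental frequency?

The fundamental frequency is the reciprocal of the period.
f = 1/T = 1/(17/20) = 20/17 Hz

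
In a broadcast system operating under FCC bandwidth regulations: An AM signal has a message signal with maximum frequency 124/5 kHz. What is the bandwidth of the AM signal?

In AM (double-sideband), the bandwidth is twice the message frequency.
BW = 2 * f_m = 2 * 124/5 kHz = 248/5 kHz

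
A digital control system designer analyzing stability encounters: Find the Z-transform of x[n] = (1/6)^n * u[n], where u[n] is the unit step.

The Z-transform of a^n * u[n] is z/(z-a) for |z| > |a|.
Here a = 1/6, so X(z) = z/(z - (1/6)) = 6z/(6z - 1)
ROC: |z| > 1/6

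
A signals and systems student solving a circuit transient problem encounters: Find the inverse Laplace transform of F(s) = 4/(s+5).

Standard pair: k/(s+a) <-> k*e^(-at)*u(t)
With k=4, a=5: f(t) = 4*e^(-5t)*u(t)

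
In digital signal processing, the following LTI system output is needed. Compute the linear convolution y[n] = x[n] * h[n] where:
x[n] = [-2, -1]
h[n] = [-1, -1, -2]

y[n] = sum_k x[k]*h[n-k]. Output length = len(x) + len(h) - 1 = 2 + 3 - 1 = 4.
y[0] = -2*-1 = 2
y[1] = -1*-1 + -2*-1 = 3
y[2] = -1*-1 + -2*-2 = 5
y[3] = -1*-2 = 2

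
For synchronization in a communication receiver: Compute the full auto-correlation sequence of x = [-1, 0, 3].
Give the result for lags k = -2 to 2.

r_xx[k] = sum_m x[m]*x[m+k], indexed from 0, for k = -2 to 2:
  r_xx[-2] = x[2]*x[0] = -3
  r_xx[-1] = x[1]*x[0] + x[2]*x[1] = 0
  r_xx[0] = x[0]*x[0] + x[1]*x[1] + x[2]*x[2] = 10
  r_xx[1] = x[0]*x[1] + x[1]*x[2] = 0
  r_xx[2] = x[0]*x[2] = -3
r_xx = [-3, 0, 10, 0, -3]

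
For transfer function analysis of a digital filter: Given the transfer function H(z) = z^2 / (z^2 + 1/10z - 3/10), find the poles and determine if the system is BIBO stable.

Poles are roots of the denominator: z^2 + 1/10z - 3/10 = 0.
Quadratic formula: z = [-(1/10) +/- sqrt((1/10)^2 - 4*(-3/10))] / 2
Discriminant = 1/100 + 6/5 = 121/100; sqrt = 11/10.
z = (-1/10 +/- 11/10) / 2 => z = 1/2 or z = -3/5.
|p1| = 3/5, |p2| = 1/2.
For BIBO stability, all poles must lie inside the unit circle (|p| < 1).
System is STABLE since both |p| < 1.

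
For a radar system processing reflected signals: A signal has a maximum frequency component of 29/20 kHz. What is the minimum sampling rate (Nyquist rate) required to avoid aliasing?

By the Nyquist-Shannon sampling theorem,
the minimum sampling rate (Nyquist rate) must be at least 2 * f_max.
Nyquist rate = 2 * 29/20 kHz = 29/10 kHz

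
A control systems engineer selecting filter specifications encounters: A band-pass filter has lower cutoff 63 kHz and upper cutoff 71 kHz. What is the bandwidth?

Bandwidth = f_high - f_low
= 71 kHz - 63 kHz = 8 kHz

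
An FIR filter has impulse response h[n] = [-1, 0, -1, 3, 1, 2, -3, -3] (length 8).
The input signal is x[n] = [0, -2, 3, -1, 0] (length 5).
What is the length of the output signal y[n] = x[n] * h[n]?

For linear convolution, the output length is:
len(y) = len(x) + len(h) - 1 = 5 + 8 - 1 = 12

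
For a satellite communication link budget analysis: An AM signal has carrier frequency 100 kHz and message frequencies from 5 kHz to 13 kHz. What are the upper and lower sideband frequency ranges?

Upper sideband (USB) = fc + [fm_low, fm_high] = 100 + [5, 13] = [105, 113] kHz
Lower sideband (LSB) = fc - [fm_high, fm_low] = 100 - [13, 5] = [87, 95] kHz
Total occupied spectrum: 87 kHz to 113 kHz (plus carrier at 100 kHz)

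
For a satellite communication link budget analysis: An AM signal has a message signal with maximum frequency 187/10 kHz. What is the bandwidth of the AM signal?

In AM (double-sideband), the bandwidth is twice the message frequency.
BW = 2 * f_m = 2 * 187/10 kHz = 187/5 kHz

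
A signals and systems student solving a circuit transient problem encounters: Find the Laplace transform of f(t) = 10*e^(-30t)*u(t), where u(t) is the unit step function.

Standard Laplace transform pair:
e^(-at)*u(t) <-> 1/(s+a)
With a = 30: L{10*e^(-30t)*u(t)} = 10/(s+30), ROC: Re(s) > -30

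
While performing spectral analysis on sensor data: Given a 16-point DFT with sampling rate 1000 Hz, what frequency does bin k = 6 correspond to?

The frequency of DFT bin k is: f_k = k * f_s / N
f_6 = 6 * 1000 / 16 = 375 Hz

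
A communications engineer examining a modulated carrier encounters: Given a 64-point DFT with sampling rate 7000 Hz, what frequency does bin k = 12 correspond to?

The frequency of DFT bin k is: f_k = k * f_s / N
f_12 = 12 * 7000 / 64 = 2625/2 Hz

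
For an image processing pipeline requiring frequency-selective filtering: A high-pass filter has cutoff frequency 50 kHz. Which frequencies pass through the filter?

A high-pass filter passes all frequencies above the cutoff frequency 50 kHz and attenuates lower frequencies.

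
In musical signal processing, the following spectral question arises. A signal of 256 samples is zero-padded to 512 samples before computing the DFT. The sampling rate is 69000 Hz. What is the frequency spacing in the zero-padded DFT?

Original DFT: N = 256, resolution = f_s/N = 69000/256 = 8625/32 Hz
Zero-padded DFT: N = 512, resolution = f_s/N = 69000/512 = 8625/64 Hz
Zero-padding interpolates the spectrum (finer frequency grid)
but does NOT improve the true spectral resolution (ability to resolve close frequencies).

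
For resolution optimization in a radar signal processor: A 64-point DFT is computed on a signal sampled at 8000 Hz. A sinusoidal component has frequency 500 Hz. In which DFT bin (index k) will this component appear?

DFT frequency resolution = f_s/N = 8000/64 = 125 Hz
Bin index k = f_signal / resolution = 500 / 125 = 4
The signal frequency 500 Hz falls in DFT bin k = 4.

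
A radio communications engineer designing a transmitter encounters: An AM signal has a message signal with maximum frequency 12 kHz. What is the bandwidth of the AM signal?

In AM (double-sideband), the bandwidth is twice the message frequency.
BW = 2 * f_m = 2 * 12 kHz = 24 kHz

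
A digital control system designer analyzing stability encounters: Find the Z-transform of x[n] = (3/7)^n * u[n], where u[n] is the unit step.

The Z-transform of a^n * u[n] is z/(z-a) for |z| > |a|.
Here a = 3/7, so X(z) = z/(z - (3/7)) = 7z/(7z - 3)
ROC: |z| > 3/7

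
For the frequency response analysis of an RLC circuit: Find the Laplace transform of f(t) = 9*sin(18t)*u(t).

Standard pair: sin(wt)*u(t) <-> w/(s^2+w^2)
With w = 18: L{9*sin(18t)*u(t)} = 162/(s^2+324)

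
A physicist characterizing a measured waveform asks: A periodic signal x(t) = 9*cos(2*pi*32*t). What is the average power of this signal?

Average power of A*cos(wt) is A^2/2.
P = 9^2 / 2 = 81/2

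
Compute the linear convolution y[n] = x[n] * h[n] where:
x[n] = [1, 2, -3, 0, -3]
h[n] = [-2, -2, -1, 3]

y[n] = sum_k x[k]*h[n-k]. Output length = len(x) + len(h) - 1 = 5 + 4 - 1 = 8.
y[0] = 1*-2 = -2
y[1] = 2*-2 + 1*-2 = -6
y[2] = -3*-2 + 2*-2 + 1*-1 = 1
y[3] = 0*-2 + -3*-2 + 2*-1 + 1*3 = 7
y[4] = -3*-2 + 0*-2 + -3*-1 + 2*3 = 15
y[5] = -3*-2 + 0*-1 + -3*3 = -3
y[6] = -3*-1 + 0*3 = 3
y[7] = -3*3 = -9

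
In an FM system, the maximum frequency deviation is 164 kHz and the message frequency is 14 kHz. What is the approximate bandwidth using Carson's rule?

Carson's rule: BW = 2*(delta_f + f_m)
= 2*(164 + 14) kHz = 356 kHz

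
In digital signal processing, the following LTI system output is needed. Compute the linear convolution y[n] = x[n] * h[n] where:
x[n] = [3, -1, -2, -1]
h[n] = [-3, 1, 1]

y[n] = sum_k x[k]*h[n-k]. Output length = len(x) + len(h) - 1 = 4 + 3 - 1 = 6.
y[0] = 3*-3 = -9
y[1] = -1*-3 + 3*1 = 6
y[2] = -2*-3 + -1*1 + 3*1 = 8
y[3] = -1*-3 + -2*1 + -1*1 = 0
y[4] = -1*1 + -2*1 = -3
y[5] = -1*1 = -1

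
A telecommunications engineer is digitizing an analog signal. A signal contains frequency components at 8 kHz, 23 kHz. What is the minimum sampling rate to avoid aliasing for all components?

The highest frequency component is f_max = 23 kHz.
Nyquist rate = 2 * f_max = 2 * 23 kHz = 46 kHz.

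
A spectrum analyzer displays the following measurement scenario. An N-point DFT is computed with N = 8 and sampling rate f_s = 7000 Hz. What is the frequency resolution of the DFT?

DFT frequency resolution = f_s / N
= 7000 / 8 = 875 Hz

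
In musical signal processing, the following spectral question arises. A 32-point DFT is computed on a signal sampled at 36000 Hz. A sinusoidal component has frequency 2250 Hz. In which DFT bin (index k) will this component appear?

DFT frequency resolution = f_s/N = 36000/32 = 1125 Hz
Bin index k = f_signal / resolution = 2250 / 1125 = 2
The signal frequency 2250 Hz falls in DFT bin k = 2.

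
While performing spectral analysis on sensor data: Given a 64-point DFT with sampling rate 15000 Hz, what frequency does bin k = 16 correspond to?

The frequency of DFT bin k is: f_k = k * f_s / N
f_16 = 16 * 15000 / 64 = 3750 Hz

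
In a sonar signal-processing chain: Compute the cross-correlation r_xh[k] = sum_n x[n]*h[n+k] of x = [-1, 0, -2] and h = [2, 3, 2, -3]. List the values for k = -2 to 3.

Both sequences indexed from 0 and zero outside their support.
Lags with overlap: k = -2 to 3.
  r_xh[-2] = x[2]*h[0] = -4
  r_xh[-1] = x[1]*h[0] + x[2]*h[1] = -6
  r_xh[0] = x[0]*h[0] + x[1]*h[1] + x[2]*h[2] = -6
  r_xh[1] = x[0]*h[1] + x[1]*h[2] + x[2]*h[3] = 3
  r_xh[2] = x[0]*h[2] + x[1]*h[3] = -2
  r_xh[3] = x[0]*h[3] = 3
r_xh = [-4, -6, -6, 3, -2, 3] (for k = -2, ..., 3)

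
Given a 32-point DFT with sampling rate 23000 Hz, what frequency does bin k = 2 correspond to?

The frequency of DFT bin k is: f_k = k * f_s / N
f_2 = 2 * 23000 / 32 = 2875/2 Hz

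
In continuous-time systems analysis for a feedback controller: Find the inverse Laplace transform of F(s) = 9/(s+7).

Standard pair: k/(s+a) <-> k*e^(-at)*u(t)
With k=9, a=7: f(t) = 9*e^(-7t)*u(t)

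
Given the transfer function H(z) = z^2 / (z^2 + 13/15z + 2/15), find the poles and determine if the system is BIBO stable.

Poles are roots of the denominator: z^2 + 13/15z + 2/15 = 0.
Quadratic formula: z = [-(13/15) +/- sqrt((13/15)^2 - 4*(2/15))] / 2
Discriminant = 169/225 - 8/15 = 49/225; sqrt = 7/15.
z = (-13/15 +/- 7/15) / 2 => z = -1/5 or z = -2/3.
|p1| = 1/5, |p2| = 2/3.
For BIBO stability, all poles must lie inside the unit circle (|p| < 1).
System is STABLE since both |p| < 1.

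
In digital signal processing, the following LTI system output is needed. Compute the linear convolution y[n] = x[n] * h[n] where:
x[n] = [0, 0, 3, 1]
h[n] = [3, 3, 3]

y[n] = sum_k x[k]*h[n-k]. Output length = len(x) + len(h) - 1 = 4 + 3 - 1 = 6.
y[0] = 0*3 = 0
y[1] = 0*3 + 0*3 = 0
y[2] = 3*3 + 0*3 + 0*3 = 9
y[3] = 1*3 + 3*3 + 0*3 = 12
y[4] = 1*3 + 3*3 = 12
y[5] = 1*3 = 3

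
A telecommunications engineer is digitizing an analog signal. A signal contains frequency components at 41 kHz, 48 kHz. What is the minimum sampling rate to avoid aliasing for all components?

The highest frequency component is f_max = 48 kHz.
Nyquist rate = 2 * f_max = 2 * 48 kHz = 96 kHz.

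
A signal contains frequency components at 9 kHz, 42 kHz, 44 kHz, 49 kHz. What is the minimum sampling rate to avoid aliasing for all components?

The highest frequency component is f_max = 49 kHz.
Nyquist rate = 2 * f_max = 2 * 49 kHz = 98 kHz.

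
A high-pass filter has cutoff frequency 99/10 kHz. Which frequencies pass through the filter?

A high-pass filter passes all frequencies above the cutoff frequency 99/10 kHz and attenuates lower frequencies.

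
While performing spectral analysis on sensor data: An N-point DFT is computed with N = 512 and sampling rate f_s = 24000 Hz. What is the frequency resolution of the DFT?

DFT frequency resolution = f_s / N
= 24000 / 512 = 375/8 Hz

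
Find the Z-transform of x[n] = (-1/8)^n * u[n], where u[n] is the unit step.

The Z-transform of a^n * u[n] is z/(z-a) for |z| > |a|.
Here a = -1/8, so X(z) = z/(z - (-1/8)) = 8z/(8z + 1)
ROC: |z| > 1/8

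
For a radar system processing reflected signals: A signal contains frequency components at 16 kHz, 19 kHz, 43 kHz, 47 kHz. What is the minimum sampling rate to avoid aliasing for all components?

The highest frequency component is f_max = 47 kHz.
Nyquist rate = 2 * f_max = 2 * 47 kHz = 94 kHz.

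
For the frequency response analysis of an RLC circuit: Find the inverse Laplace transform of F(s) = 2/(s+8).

Standard pair: k/(s+a) <-> k*e^(-at)*u(t)
With k=2, a=8: f(t) = 2*e^(-8t)*u(t)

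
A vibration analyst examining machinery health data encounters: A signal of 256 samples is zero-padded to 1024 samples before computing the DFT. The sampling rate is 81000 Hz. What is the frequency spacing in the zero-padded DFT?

Original DFT: N = 256, resolution = f_s/N = 81000/256 = 10125/32 Hz
Zero-padded DFT: N = 1024, resolution = f_s/N = 81000/1024 = 10125/128 Hz
Zero-padding interpolates the spectrum (finer frequency grid)
but does NOT improve the true spectral resolution (ability to resolve close frequencies).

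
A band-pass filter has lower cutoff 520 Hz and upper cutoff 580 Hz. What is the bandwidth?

Bandwidth = f_high - f_low
= 580 Hz - 520 Hz = 60 Hz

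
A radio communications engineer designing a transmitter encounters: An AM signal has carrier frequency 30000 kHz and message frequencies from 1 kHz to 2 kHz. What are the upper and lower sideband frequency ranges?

Upper sideband (USB) = fc + [fm_low, fm_high] = 30000 + [1, 2] = [30001, 30002] kHz
Lower sideband (LSB) = fc - [fm_high, fm_low] = 30000 - [2, 1] = [29998, 29999] kHz
Total occupied spectrum: 29998 kHz to 30002 kHz (plus carrier at 30000 kHz)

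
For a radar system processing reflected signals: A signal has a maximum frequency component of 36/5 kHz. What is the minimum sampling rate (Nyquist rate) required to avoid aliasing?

By the Nyquist-Shannon sampling theorem,
the minimum sampling rate (Nyquist rate) must be at least 2 * f_max.
Nyquist rate = 2 * 36/5 kHz = 72/5 kHz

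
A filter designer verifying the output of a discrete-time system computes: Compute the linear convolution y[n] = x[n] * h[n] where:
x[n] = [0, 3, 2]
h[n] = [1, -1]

y[n] = sum_k x[k]*h[n-k]. Output length = len(x) + len(h) - 1 = 3 + 2 - 1 = 4.
y[0] = 0*1 = 0
y[1] = 3*1 + 0*-1 = 3
y[2] = 2*1 + 3*-1 = -1
y[3] = 2*-1 = -2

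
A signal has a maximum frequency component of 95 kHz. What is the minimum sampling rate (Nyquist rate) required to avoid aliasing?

By the Nyquist-Shannon sampling theorem,
the minimum sampling rate (Nyquist rate) must be at least 2 * f_max.
Nyquist rate = 2 * 95 kHz = 190 kHz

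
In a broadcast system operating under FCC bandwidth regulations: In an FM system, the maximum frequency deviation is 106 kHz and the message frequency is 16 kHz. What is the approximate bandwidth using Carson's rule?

Carson's rule: BW = 2*(delta_f + f_m)
= 2*(106 + 16) kHz = 244 kHz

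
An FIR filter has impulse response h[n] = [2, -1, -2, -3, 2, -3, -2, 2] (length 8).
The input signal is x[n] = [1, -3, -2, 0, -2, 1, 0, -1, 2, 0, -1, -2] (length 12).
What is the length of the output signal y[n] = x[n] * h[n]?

For linear convolution, the output length is:
len(y) = len(x) + len(h) - 1 = 12 + 8 - 1 = 19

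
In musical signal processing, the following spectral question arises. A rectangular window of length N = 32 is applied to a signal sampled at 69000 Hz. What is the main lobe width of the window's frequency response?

For a rectangular window of length N,
the main lobe width in frequency is 2*f_s/N.
= 2*69000/32 = 8625/2 Hz
This determines the minimum frequency separation for resolving two sinusoids.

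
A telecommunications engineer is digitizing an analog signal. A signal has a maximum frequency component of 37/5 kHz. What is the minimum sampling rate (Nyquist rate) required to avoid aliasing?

By the Nyquist-Shannon sampling theorem,
the minimum sampling rate (Nyquist rate) must be at least 2 * f_max.
Nyquist rate = 2 * 37/5 kHz = 74/5 kHz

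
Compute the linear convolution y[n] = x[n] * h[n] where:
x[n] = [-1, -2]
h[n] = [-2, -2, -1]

y[n] = sum_k x[k]*h[n-k]. Output length = len(x) + len(h) - 1 = 2 + 3 - 1 = 4.
y[0] = -1*-2 = 2
y[1] = -2*-2 + -1*-2 = 6
y[2] = -2*-2 + -1*-1 = 5
y[3] = -2*-1 = 2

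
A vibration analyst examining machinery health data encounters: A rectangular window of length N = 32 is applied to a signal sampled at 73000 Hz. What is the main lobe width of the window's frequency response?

For a rectangular window of length N,
the main lobe width in frequency is 2*f_s/N.
= 2*73000/32 = 9125/2 Hz
This determines the minimum frequency separation for resolving two sinusoids.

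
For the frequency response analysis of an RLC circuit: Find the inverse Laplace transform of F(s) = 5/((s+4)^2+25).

Standard pair: w/((s+a)^2+w^2) <-> e^(-at)*sin(wt)*u(t)
With a=4, w=5: f(t) = e^(-4t)*sin(5t)*u(t)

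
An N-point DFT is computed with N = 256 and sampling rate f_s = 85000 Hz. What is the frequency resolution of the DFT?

DFT frequency resolution = f_s / N
= 85000 / 256 = 10625/32 Hz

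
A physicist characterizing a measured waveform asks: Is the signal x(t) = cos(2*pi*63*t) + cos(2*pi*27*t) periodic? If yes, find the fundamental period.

f1 = 63 Hz, f2 = 27 Hz
Period T1 = 1/63, T2 = 1/27
Ratio T1/T2 = 27/63, which is rational.
The signal is periodic with fundamental period T = 1/GCD(63,27) = 1/9 s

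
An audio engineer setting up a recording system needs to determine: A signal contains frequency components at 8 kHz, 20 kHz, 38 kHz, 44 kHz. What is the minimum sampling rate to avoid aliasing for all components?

The highest frequency component is f_max = 44 kHz.
Nyquist rate = 2 * f_max = 2 * 44 kHz = 88 kHz.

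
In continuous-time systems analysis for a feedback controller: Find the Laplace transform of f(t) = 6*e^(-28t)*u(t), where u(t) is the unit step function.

Standard Laplace transform pair:
e^(-at)*u(t) <-> 1/(s+a)
With a = 28: L{6*e^(-28t)*u(t)} = 6/(s+28), ROC: Re(s) > -28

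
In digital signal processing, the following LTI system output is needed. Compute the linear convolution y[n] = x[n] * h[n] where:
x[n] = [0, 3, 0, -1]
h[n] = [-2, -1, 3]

y[n] = sum_k x[k]*h[n-k]. Output length = len(x) + len(h) - 1 = 4 + 3 - 1 = 6.
y[0] = 0*-2 = 0
y[1] = 3*-2 + 0*-1 = -6
y[2] = 0*-2 + 3*-1 + 0*3 = -3
y[3] = -1*-2 + 0*-1 + 3*3 = 11
y[4] = -1*-1 + 0*3 = 1
y[5] = -1*3 = -3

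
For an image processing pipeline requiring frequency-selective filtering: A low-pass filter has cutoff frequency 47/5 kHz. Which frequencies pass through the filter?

A low-pass filter passes all frequencies below the cutoff frequency 47/5 kHz and attenuates higher frequencies.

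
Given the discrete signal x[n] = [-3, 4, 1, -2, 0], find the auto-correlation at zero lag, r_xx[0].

The auto-correlation at zero lag r_xx[0] equals the signal energy.
r_xx[0] = sum of x[n]^2 = (-3)^2 + 4^2 + 1^2 + (-2)^2 + 0^2
= 9 + 16 + 1 + 4 + 0 = 30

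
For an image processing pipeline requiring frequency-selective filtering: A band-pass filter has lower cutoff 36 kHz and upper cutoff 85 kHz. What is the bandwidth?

Bandwidth = f_high - f_low
= 85 kHz - 36 kHz = 49 kHz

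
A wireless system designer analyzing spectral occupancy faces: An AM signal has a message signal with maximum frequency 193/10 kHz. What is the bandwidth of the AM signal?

In AM (double-sideband), the bandwidth is twice the message frequency.
BW = 2 * f_m = 2 * 193/10 kHz = 193/5 kHz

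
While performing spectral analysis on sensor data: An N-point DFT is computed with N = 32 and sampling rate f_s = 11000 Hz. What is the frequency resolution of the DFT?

DFT frequency resolution = f_s / N
= 11000 / 32 = 1375/4 Hz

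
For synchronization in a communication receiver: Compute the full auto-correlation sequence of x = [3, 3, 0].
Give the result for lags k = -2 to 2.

r_xx[k] = sum_m x[m]*x[m+k], indexed from 0, for k = -2 to 2:
  r_xx[-2] = x[2]*x[0] = 0
  r_xx[-1] = x[1]*x[0] + x[2]*x[1] = 9
  r_xx[0] = x[0]*x[0] + x[1]*x[1] + x[2]*x[2] = 18
  r_xx[1] = x[0]*x[1] + x[1]*x[2] = 9
  r_xx[2] = x[0]*x[2] = 0
r_xx = [0, 9, 18, 9, 0]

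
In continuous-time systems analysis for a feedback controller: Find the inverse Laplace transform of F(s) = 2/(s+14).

Standard pair: k/(s+a) <-> k*e^(-at)*u(t)
With k=2, a=14: f(t) = 2*e^(-14t)*u(t)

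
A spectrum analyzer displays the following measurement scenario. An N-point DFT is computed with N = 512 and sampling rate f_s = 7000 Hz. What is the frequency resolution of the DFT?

DFT frequency resolution = f_s / N
= 7000 / 512 = 875/64 Hz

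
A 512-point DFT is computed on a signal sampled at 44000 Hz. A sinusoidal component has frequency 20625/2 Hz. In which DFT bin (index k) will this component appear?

DFT frequency resolution = f_s/N = 44000/512 = 1375/16 Hz
Bin index k = f_signal / resolution = 20625/2 / 1375/16 = 120
The signal frequency 20625/2 Hz falls in DFT bin k = 120.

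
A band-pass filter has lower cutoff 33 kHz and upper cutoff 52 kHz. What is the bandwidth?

Bandwidth = f_high - f_low
= 52 kHz - 33 kHz = 19 kHz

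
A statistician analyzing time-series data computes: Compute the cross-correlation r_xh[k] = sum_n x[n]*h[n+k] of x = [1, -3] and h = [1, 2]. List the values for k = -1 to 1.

Both sequences indexed from 0 and zero outside their support.
Lags with overlap: k = -1 to 1.
  r_xh[-1] = x[1]*h[0] = -3
  r_xh[0] = x[0]*h[0] + x[1]*h[1] = -5
  r_xh[1] = x[0]*h[1] = 2
r_xh = [-3, -5, 2] (for k = -1, ..., 1)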